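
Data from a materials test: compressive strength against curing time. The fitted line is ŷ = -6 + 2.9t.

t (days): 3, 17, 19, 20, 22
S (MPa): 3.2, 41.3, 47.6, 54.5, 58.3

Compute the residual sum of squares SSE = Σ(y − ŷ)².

t=3: ŷ = -6 + 2.9·3 = 2.7; e = 3.2 − 2.7 = 0.5
t=17: ŷ = -6 + 2.9·17 = 43.3; e = 41.3 − 43.3 = -2
t=19: ŷ = -6 + 2.9·19 = 49.1; e = 47.6 − 49.1 = -1.5
t=20: ŷ = -6 + 2.9·20 = 52; e = 54.5 − 52 = 2.5
t=22: ŷ = -6 + 2.9·22 = 57.8; e = 58.3 − 57.8 = 0.5
SSE = 0.25 + 4 + 2.25 + 6.25 + 0.25 = 13

SSE = 13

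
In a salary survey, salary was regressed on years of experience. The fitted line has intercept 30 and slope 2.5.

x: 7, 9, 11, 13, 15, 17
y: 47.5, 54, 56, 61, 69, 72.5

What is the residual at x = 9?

ŷ = 30 + 2.5·9 = 52.5
r = 54 − 52.5 = 1.5

r = 1.5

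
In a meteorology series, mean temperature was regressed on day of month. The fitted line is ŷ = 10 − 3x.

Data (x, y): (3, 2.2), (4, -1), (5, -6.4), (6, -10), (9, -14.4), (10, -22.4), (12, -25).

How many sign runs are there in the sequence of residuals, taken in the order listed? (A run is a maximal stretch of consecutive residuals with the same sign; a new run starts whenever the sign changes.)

x=3: ŷ = 10 − 3·3 = 1; r = 2.2 − 1 = 1.2
x=4: ŷ = 10 − 3·4 = -2; r = -1 − (-2) = 1
x=5: ŷ = 10 − 3·5 = -5; r = -6.4 − (-5) = -1.4
x=6: ŷ = 10 − 3·6 = -8; r = -10 − (-8) = -2
x=9: ŷ = 10 − 3·9 = -17; r = -14.4 − (-17) = 2.6
x=10: ŷ = 10 − 3·10 = -20; r = -22.4 − (-20) = -2.4
x=12: ŷ = 10 − 3·12 = -26; r = -25 − (-26) = 1
Signs: + + − − + − +
Runs: +×2, −×2, +×1, −×1, +×1 → 5

5 runs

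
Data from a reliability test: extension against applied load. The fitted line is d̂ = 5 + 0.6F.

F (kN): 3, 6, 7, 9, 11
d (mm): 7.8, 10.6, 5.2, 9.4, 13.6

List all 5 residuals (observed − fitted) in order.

F=3: d̂ = 5 + 0.6·3 = 6.8; r = 7.8 − 6.8 = 1
F=6: d̂ = 5 + 0.6·6 = 8.6; r = 10.6 − 8.6 = 2
F=7: d̂ = 5 + 0.6·7 = 9.2; r = 5.2 − 9.2 = -4
F=9: d̂ = 5 + 0.6·9 = 10.4; r = 9.4 − 10.4 = -1
F=11: d̂ = 5 + 0.6·11 = 11.6; r = 13.6 − 11.6 = 2

1, 2, -4, -1, 2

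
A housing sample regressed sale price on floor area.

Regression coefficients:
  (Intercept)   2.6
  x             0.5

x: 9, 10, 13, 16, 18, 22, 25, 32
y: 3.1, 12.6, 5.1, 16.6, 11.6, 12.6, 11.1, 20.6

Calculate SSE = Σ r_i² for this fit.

SSE = 114

x=9: ŷ = 2.6 + 0.5·9 = 7.1; r = 3.1 − 7.1 = -4
x=10: ŷ = 2.6 + 0.5·10 = 7.6; r = 12.6 − 7.6 = 5
x=13: ŷ = 2.6 + 0.5·13 = 9.1; r = 5.1 − 9.1 = -4
x=16: ŷ = 2.6 + 0.5·16 = 10.6; r = 16.6 − 10.6 = 6
x=18: ŷ = 2.6 + 0.5·18 = 11.6; r = 11.6 − 11.6 = 0
x=22: ŷ = 2.6 + 0.5·22 = 13.6; r = 12.6 − 13.6 = -1
x=25: ŷ = 2.6 + 0.5·25 = 15.1; r = 11.1 − 15.1 = -4
x=32: ŷ = 2.6 + 0.5·32 = 18.6; r = 20.6 − 18.6 = 2
SSE = 16 + 25 + 16 + 36 + 0 + 1 + 16 + 4 = 114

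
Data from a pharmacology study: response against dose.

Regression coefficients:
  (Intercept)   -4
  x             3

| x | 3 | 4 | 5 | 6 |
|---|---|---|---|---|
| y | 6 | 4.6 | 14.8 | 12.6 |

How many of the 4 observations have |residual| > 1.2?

x=3: ŷ = -4 + 3·3 = 5; e = 6 − 5 = 1
x=4: ŷ = -4 + 3·4 = 8; e = 4.6 − 8 = -3.4
x=5: ŷ = -4 + 3·5 = 11; e = 14.8 − 11 = 3.8
x=6: ŷ = -4 + 3·6 = 14; e = 12.6 − 14 = -1.4
|e| > 1.2: x=4 (|e|=3.4), x=5 (|e|=3.8), x=6 (|e|=1.4) → 3

3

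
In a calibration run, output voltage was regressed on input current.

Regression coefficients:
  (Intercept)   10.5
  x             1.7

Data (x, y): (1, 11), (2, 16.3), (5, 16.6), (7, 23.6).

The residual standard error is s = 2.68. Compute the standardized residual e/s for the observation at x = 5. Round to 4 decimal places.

ŷ = 10.5 + 1.7·5 = 19
e = 16.6 − 19 = -2.4
e/s = -2.4 / 2.68 = -0.8955

-0.8955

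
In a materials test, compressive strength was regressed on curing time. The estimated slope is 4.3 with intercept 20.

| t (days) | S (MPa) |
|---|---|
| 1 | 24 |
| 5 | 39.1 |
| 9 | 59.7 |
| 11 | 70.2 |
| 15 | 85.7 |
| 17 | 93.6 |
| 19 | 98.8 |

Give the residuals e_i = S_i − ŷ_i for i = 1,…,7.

t=1: ŷ = 20 + 4.3·1 = 24.3; e = 24 − 24.3 = -0.3
t=5: ŷ = 20 + 4.3·5 = 41.5; e = 39.1 − 41.5 = -2.4
t=9: ŷ = 20 + 4.3·9 = 58.7; e = 59.7 − 58.7 = 1
t=11: ŷ = 20 + 4.3·11 = 67.3; e = 70.2 − 67.3 = 2.9
t=15: ŷ = 20 + 4.3·15 = 84.5; e = 85.7 − 84.5 = 1.2
t=17: ŷ = 20 + 4.3·17 = 93.1; e = 93.6 − 93.1 = 0.5
t=19: ŷ = 20 + 4.3·19 = 101.7; e = 98.8 − 101.7 = -2.9

-0.3, -2.4, 1, 2.9, 1.2, 0.5, -2.9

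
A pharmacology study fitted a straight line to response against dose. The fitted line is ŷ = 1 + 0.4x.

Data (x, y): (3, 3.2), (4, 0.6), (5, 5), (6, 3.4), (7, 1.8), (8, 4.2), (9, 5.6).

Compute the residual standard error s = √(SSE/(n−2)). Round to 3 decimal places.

s = 1.673

x=3: ŷ = 1 + 0.4·3 = 2.2; r = 3.2 − 2.2 = 1
x=4: ŷ = 1 + 0.4·4 = 2.6; r = 0.6 − 2.6 = -2
x=5: ŷ = 1 + 0.4·5 = 3; r = 5 − 3 = 2
x=6: ŷ = 1 + 0.4·6 = 3.4; r = 3.4 − 3.4 = 0
x=7: ŷ = 1 + 0.4·7 = 3.8; r = 1.8 − 3.8 = -2
x=8: ŷ = 1 + 0.4·8 = 4.2; r = 4.2 − 4.2 = 0
x=9: ŷ = 1 + 0.4·9 = 4.6; r = 5.6 − 4.6 = 1
SSE = 1 + 4 + 4 + 0 + 4 + 0 + 1 = 14
s = √(14/5) = √2.8 ≈ 1.673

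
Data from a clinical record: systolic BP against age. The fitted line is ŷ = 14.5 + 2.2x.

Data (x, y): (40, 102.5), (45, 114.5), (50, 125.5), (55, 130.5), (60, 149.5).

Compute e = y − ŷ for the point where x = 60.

e = 3

ŷ = 14.5 + 2.2·60 = 146.5
e = 149.5 − 146.5 = 3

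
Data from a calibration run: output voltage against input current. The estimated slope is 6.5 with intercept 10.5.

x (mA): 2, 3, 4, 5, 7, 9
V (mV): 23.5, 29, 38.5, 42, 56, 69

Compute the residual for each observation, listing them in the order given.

0, -1, 2, -1, 0, 0

x=2: ŷ = 10.5 + 6.5·2 = 23.5; e = 23.5 − 23.5 = 0
x=3: ŷ = 10.5 + 6.5·3 = 30; e = 29 − 30 = -1
x=4: ŷ = 10.5 + 6.5·4 = 36.5; e = 38.5 − 36.5 = 2
x=5: ŷ = 10.5 + 6.5·5 = 43; e = 42 − 43 = -1
x=7: ŷ = 10.5 + 6.5·7 = 56; e = 56 − 56 = 0
x=9: ŷ = 10.5 + 6.5·9 = 69; e = 69 − 69 = 0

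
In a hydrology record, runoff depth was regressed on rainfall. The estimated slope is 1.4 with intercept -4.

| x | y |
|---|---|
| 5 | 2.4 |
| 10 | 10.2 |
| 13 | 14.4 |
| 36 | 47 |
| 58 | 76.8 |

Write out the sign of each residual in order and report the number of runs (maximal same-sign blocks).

3 runs

x=5: ŷ = -4 + 1.4·5 = 3; r = 2.4 − 3 = -0.6
x=10: ŷ = -4 + 1.4·10 = 10; r = 10.2 − 10 = 0.2
x=13: ŷ = -4 + 1.4·13 = 14.2; r = 14.4 − 14.2 = 0.2
x=36: ŷ = -4 + 1.4·36 = 46.4; r = 47 − 46.4 = 0.6
x=58: ŷ = -4 + 1.4·58 = 77.2; r = 76.8 − 77.2 = -0.4
Signs: − + + + −
Runs: −×1, +×3, −×1 → 3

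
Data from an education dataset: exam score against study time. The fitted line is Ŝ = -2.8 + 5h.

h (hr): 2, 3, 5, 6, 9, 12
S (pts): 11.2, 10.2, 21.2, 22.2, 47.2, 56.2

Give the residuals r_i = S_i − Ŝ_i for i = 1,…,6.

4, -2, -1, -5, 5, -1

h=2: Ŝ = -2.8 + 5·2 = 7.2; r = 11.2 − 7.2 = 4
h=3: Ŝ = -2.8 + 5·3 = 12.2; r = 10.2 − 12.2 = -2
h=5: Ŝ = -2.8 + 5·5 = 22.2; r = 21.2 − 22.2 = -1
h=6: Ŝ = -2.8 + 5·6 = 27.2; r = 22.2 − 27.2 = -5
h=9: Ŝ = -2.8 + 5·9 = 42.2; r = 47.2 − 42.2 = 5
h=12: Ŝ = -2.8 + 5·12 = 57.2; r = 56.2 − 57.2 = -1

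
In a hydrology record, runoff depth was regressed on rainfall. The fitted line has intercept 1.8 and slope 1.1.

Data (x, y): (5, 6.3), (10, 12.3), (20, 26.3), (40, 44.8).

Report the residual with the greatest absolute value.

r = 2.5

x=5: ŷ = 1.8 + 1.1·5 = 7.3; r = 6.3 − 7.3 = -1
x=10: ŷ = 1.8 + 1.1·10 = 12.8; r = 12.3 − 12.8 = -0.5
x=20: ŷ = 1.8 + 1.1·20 = 23.8; r = 26.3 − 23.8 = 2.5
x=40: ŷ = 1.8 + 1.1·40 = 45.8; r = 44.8 − 45.8 = -1
Largest |r| is 2.5 at x = 20, residual 2.5.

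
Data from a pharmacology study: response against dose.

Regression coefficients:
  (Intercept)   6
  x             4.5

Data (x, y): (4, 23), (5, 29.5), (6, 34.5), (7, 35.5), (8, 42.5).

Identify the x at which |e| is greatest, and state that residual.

x=4: ŷ = 6 + 4.5·4 = 24; e = 23 − 24 = -1
x=5: ŷ = 6 + 4.5·5 = 28.5; e = 29.5 − 28.5 = 1
x=6: ŷ = 6 + 4.5·6 = 33; e = 34.5 − 33 = 1.5
x=7: ŷ = 6 + 4.5·7 = 37.5; e = 35.5 − 37.5 = -2
x=8: ŷ = 6 + 4.5·8 = 42; e = 42.5 − 42 = 0.5
Largest |e| is 2 at x = 7, residual -2.

x = 7, e = -2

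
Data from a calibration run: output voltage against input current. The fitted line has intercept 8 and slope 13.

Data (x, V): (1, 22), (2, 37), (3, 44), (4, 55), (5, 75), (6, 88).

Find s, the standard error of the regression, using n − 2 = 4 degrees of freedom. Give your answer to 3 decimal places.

s = 3.606

x=1: V̂ = 8 + 13·1 = 21; e = 22 − 21 = 1
x=2: V̂ = 8 + 13·2 = 34; e = 37 − 34 = 3
x=3: V̂ = 8 + 13·3 = 47; e = 44 − 47 = -3
x=4: V̂ = 8 + 13·4 = 60; e = 55 − 60 = -5
x=5: V̂ = 8 + 13·5 = 73; e = 75 − 73 = 2
x=6: V̂ = 8 + 13·6 = 86; e = 88 − 86 = 2
SSE = 1 + 9 + 9 + 25 + 4 + 4 = 52
s = √(52/4) = √13 ≈ 3.606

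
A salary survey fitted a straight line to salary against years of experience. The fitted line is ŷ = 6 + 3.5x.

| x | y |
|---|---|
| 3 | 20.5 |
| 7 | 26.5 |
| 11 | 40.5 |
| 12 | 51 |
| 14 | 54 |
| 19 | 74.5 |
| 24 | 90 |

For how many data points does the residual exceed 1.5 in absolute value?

x=3: ŷ = 6 + 3.5·3 = 16.5; r = 20.5 − 16.5 = 4
x=7: ŷ = 6 + 3.5·7 = 30.5; r = 26.5 − 30.5 = -4
x=11: ŷ = 6 + 3.5·11 = 44.5; r = 40.5 − 44.5 = -4
x=12: ŷ = 6 + 3.5·12 = 48; r = 51 − 48 = 3
x=14: ŷ = 6 + 3.5·14 = 55; r = 54 − 55 = -1
x=19: ŷ = 6 + 3.5·19 = 72.5; r = 74.5 − 72.5 = 2
x=24: ŷ = 6 + 3.5·24 = 90; r = 90 − 90 = 0
|r| > 1.5: x=3 (|r|=4), x=7 (|r|=4), x=11 (|r|=4), x=12 (|r|=3), x=19 (|r|=2) → 5

5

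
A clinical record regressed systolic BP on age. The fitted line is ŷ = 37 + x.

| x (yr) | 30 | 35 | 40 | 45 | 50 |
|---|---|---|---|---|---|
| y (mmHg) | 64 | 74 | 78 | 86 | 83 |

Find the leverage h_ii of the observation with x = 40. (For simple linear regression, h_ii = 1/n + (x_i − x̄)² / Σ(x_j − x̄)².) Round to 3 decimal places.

h = 0.200

x̄ = (30 + 35 + 40 + 45 + 50)/5 = 40
Σ(x − x̄)² = 100 + 25 + 0 + 25 + 100 = 250
h = 1/5 + (0)²/250 = 0.2 + 0 = 0.200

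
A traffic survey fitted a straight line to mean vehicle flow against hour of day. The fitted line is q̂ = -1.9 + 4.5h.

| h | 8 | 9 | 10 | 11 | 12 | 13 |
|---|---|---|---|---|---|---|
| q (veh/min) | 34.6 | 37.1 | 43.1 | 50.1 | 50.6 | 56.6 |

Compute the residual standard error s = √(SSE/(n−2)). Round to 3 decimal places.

s = 1.658

h=8: q̂ = -1.9 + 4.5·8 = 34.1; r = 34.6 − 34.1 = 0.5
h=9: q̂ = -1.9 + 4.5·9 = 38.6; r = 37.1 − 38.6 = -1.5
h=10: q̂ = -1.9 + 4.5·10 = 43.1; r = 43.1 − 43.1 = 0
h=11: q̂ = -1.9 + 4.5·11 = 47.6; r = 50.1 − 47.6 = 2.5
h=12: q̂ = -1.9 + 4.5·12 = 52.1; r = 50.6 − 52.1 = -1.5
h=13: q̂ = -1.9 + 4.5·13 = 56.6; r = 56.6 − 56.6 = 0
SSE = 0.25 + 2.25 + 0 + 6.25 + 2.25 + 0 = 11
s = √(11/4) = √2.75 ≈ 1.658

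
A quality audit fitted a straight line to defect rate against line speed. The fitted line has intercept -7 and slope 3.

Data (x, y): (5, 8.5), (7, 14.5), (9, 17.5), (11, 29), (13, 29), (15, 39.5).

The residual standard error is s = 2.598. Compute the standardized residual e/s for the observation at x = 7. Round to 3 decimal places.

0.192

ŷ = -7 + 3·7 = 14
e = 14.5 − 14 = 0.5
e/s = 0.5 / 2.598 = 0.192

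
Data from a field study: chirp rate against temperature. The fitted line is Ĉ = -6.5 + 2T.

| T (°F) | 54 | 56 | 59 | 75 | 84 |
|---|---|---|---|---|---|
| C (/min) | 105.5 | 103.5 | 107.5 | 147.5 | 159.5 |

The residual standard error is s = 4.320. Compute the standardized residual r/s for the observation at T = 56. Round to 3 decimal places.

Ĉ = -6.5 + 2·56 = 105.5
r = 103.5 − 105.5 = -2
r/s = -2 / 4.320 = -0.463

-0.463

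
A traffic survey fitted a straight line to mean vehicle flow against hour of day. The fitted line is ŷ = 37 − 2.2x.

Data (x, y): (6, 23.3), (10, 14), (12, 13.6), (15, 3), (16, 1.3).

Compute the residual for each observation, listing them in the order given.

x=6: ŷ = 37 − 2.2·6 = 23.8; e = 23.3 − 23.8 = -0.5
x=10: ŷ = 37 − 2.2·10 = 15; e = 14 − 15 = -1
x=12: ŷ = 37 − 2.2·12 = 10.6; e = 13.6 − 10.6 = 3
x=15: ŷ = 37 − 2.2·15 = 4; e = 3 − 4 = -1
x=16: ŷ = 37 − 2.2·16 = 1.8; e = 1.3 − 1.8 = -0.5

-0.5, -1, 3, -1, -0.5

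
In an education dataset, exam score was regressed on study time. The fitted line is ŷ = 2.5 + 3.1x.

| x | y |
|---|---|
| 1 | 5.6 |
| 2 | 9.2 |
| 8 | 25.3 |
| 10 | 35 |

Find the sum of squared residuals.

SSE = 6.5

x=1: ŷ = 2.5 + 3.1·1 = 5.6; r = 5.6 − 5.6 = 0
x=2: ŷ = 2.5 + 3.1·2 = 8.7; r = 9.2 − 8.7 = 0.5
x=8: ŷ = 2.5 + 3.1·8 = 27.3; r = 25.3 − 27.3 = -2
x=10: ŷ = 2.5 + 3.1·10 = 33.5; r = 35 − 33.5 = 1.5
SSE = 0 + 0.25 + 4 + 2.25 = 6.5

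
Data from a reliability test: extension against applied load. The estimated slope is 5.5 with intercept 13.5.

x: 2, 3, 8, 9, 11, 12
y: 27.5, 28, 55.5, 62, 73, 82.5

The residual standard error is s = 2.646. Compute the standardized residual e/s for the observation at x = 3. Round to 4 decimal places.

-0.7559

ŷ = 13.5 + 5.5·3 = 30
e = 28 − 30 = -2
e/s = -2 / 2.646 = -0.7559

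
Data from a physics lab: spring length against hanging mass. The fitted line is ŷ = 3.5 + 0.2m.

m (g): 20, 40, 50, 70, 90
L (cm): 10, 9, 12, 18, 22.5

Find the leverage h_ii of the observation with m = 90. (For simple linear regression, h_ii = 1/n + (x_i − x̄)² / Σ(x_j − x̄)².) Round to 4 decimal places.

h = 0.6438

m̄ = (20 + 40 + 50 + 70 + 90)/5 = 54
Σ(m − m̄)² = 1156 + 196 + 16 + 256 + 1296 = 2920
h = 1/5 + (36)²/2920 = 0.2 + 0.443836 = 0.6438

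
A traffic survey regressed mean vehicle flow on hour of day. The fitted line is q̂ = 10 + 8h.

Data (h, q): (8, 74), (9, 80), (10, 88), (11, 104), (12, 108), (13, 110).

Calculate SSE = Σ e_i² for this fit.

SSE = 64

h=8: q̂ = 10 + 8·8 = 74; e = 74 − 74 = 0
h=9: q̂ = 10 + 8·9 = 82; e = 80 − 82 = -2
h=10: q̂ = 10 + 8·10 = 90; e = 88 − 90 = -2
h=11: q̂ = 10 + 8·11 = 98; e = 104 − 98 = 6
h=12: q̂ = 10 + 8·12 = 106; e = 108 − 106 = 2
h=13: q̂ = 10 + 8·13 = 114; e = 110 − 114 = -4
SSE = 0 + 4 + 4 + 36 + 4 + 16 = 64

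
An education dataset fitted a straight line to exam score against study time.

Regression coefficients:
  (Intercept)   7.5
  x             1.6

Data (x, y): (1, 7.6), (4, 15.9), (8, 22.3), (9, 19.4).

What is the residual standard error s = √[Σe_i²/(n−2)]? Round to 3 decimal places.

s = 2.872

x=1: ŷ = 7.5 + 1.6·1 = 9.1; e = 7.6 − 9.1 = -1.5
x=4: ŷ = 7.5 + 1.6·4 = 13.9; e = 15.9 − 13.9 = 2
x=8: ŷ = 7.5 + 1.6·8 = 20.3; e = 22.3 − 20.3 = 2
x=9: ŷ = 7.5 + 1.6·9 = 21.9; e = 19.4 − 21.9 = -2.5
SSE = 2.25 + 4 + 4 + 6.25 = 16.5
s = √(16.5/2) = √8.25 ≈ 2.872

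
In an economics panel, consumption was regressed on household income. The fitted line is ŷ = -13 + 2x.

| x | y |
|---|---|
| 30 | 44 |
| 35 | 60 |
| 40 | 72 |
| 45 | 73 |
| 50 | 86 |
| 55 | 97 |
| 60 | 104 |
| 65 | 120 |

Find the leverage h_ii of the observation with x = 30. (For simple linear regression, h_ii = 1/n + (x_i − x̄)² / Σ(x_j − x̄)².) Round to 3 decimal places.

x̄ = (30 + 35 + 40 + 45 + 50 + 55 + 60 + 65)/8 = 47.5
Σ(x − x̄)² = 306.25 + 156.25 + 56.25 + 6.25 + 6.25 + 56.25 + 156.25 + 306.25 = 1050
h = 1/8 + (-17.5)²/1050 = 0.125 + 0.291667 = 0.417

h = 0.417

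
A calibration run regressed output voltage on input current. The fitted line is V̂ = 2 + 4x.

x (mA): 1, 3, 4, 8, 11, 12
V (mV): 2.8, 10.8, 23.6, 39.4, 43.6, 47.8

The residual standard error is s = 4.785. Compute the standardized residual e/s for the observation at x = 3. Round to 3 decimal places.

V̂ = 2 + 4·3 = 14
e = 10.8 − 14 = -3.2
e/s = -3.2 / 4.785 = -0.669

-0.669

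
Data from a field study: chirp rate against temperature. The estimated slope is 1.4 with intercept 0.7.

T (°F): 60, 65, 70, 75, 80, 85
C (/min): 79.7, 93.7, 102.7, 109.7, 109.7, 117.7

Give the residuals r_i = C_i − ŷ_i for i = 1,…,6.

-5, 2, 4, 4, -3, -2

T=60: ŷ = 0.7 + 1.4·60 = 84.7; r = 79.7 − 84.7 = -5
T=65: ŷ = 0.7 + 1.4·65 = 91.7; r = 93.7 − 91.7 = 2
T=70: ŷ = 0.7 + 1.4·70 = 98.7; r = 102.7 − 98.7 = 4
T=75: ŷ = 0.7 + 1.4·75 = 105.7; r = 109.7 − 105.7 = 4
T=80: ŷ = 0.7 + 1.4·80 = 112.7; r = 109.7 − 112.7 = -3
T=85: ŷ = 0.7 + 1.4·85 = 119.7; r = 117.7 − 119.7 = -2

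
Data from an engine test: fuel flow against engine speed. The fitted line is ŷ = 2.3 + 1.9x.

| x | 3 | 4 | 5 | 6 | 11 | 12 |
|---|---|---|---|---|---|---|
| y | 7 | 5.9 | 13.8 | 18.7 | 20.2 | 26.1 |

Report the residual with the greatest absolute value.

x=3: ŷ = 2.3 + 1.9·3 = 8; r = 7 − 8 = -1
x=4: ŷ = 2.3 + 1.9·4 = 9.9; r = 5.9 − 9.9 = -4
x=5: ŷ = 2.3 + 1.9·5 = 11.8; r = 13.8 − 11.8 = 2
x=6: ŷ = 2.3 + 1.9·6 = 13.7; r = 18.7 − 13.7 = 5
x=11: ŷ = 2.3 + 1.9·11 = 23.2; r = 20.2 − 23.2 = -3
x=12: ŷ = 2.3 + 1.9·12 = 25.1; r = 26.1 − 25.1 = 1
Largest |r| is 5 at x = 6, residual 5.

r = 5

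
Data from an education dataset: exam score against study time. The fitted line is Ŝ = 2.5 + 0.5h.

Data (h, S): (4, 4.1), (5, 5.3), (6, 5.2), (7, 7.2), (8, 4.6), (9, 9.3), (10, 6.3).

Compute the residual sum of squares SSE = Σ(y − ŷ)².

h=4: Ŝ = 2.5 + 0.5·4 = 4.5; e = 4.1 − 4.5 = -0.4
h=5: Ŝ = 2.5 + 0.5·5 = 5; e = 5.3 − 5 = 0.3
h=6: Ŝ = 2.5 + 0.5·6 = 5.5; e = 5.2 − 5.5 = -0.3
h=7: Ŝ = 2.5 + 0.5·7 = 6; e = 7.2 − 6 = 1.2
h=8: Ŝ = 2.5 + 0.5·8 = 6.5; e = 4.6 − 6.5 = -1.9
h=9: Ŝ = 2.5 + 0.5·9 = 7; e = 9.3 − 7 = 2.3
h=10: Ŝ = 2.5 + 0.5·10 = 7.5; e = 6.3 − 7.5 = -1.2
SSE = 0.16 + 0.09 + 0.09 + 1.44 + 3.61 + 5.29 + 1.44 = 12.12

SSE = 12.12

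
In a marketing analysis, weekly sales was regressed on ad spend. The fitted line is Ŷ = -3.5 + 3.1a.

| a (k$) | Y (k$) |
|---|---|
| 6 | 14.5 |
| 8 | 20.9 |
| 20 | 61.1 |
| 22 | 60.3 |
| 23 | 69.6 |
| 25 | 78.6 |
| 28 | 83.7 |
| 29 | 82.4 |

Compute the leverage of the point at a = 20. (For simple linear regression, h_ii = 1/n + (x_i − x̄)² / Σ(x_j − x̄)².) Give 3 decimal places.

ā = (6 + 8 + 20 + 22 + 23 + 25 + 28 + 29)/8 = 20.125
Σ(a − ā)² = 199.516 + 147.016 + 0.015625 + 3.51562 + 8.26562 + 23.7656 + 62.0156 + 78.7656 = 522.875
h = 1/8 + (-0.125)²/522.875 = 0.125 + 2.98829e-05 = 0.125

h = 0.125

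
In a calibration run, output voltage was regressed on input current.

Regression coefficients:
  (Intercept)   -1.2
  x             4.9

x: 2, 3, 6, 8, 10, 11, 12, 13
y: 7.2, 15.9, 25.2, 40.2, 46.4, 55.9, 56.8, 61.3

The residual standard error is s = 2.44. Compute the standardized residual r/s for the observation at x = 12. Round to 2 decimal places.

-0.33

ŷ = -1.2 + 4.9·12 = 57.6
r = 56.8 − 57.6 = -0.8
r/s = -0.8 / 2.44 = -0.33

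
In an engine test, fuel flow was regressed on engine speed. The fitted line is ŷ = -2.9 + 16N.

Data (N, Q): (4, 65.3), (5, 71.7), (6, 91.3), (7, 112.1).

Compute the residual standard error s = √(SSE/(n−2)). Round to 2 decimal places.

N=4: ŷ = -2.9 + 16·4 = 61.1; r = 65.3 − 61.1 = 4.2
N=5: ŷ = -2.9 + 16·5 = 77.1; r = 71.7 − 77.1 = -5.4
N=6: ŷ = -2.9 + 16·6 = 93.1; r = 91.3 − 93.1 = -1.8
N=7: ŷ = -2.9 + 16·7 = 109.1; r = 112.1 − 109.1 = 3
SSE = 17.64 + 29.16 + 3.24 + 9 = 59.04
s = √(59.04/2) = √29.52 ≈ 5.43

s = 5.43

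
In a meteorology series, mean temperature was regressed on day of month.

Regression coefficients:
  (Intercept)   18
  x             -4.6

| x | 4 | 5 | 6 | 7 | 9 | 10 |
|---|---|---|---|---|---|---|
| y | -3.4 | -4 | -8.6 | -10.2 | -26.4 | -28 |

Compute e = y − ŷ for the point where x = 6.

ŷ = 18 − 4.6·6 = -9.6
e = -8.6 − (-9.6) = 1

e = 1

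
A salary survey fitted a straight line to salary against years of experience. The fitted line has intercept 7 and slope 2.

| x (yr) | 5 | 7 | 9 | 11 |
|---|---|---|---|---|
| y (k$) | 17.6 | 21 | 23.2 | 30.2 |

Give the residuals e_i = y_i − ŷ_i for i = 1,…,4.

0.6, 0, -1.8, 1.2

x=5: ŷ = 7 + 2·5 = 17; e = 17.6 − 17 = 0.6
x=7: ŷ = 7 + 2·7 = 21; e = 21 − 21 = 0
x=9: ŷ = 7 + 2·9 = 25; e = 23.2 − 25 = -1.8
x=11: ŷ = 7 + 2·11 = 29; e = 30.2 − 29 = 1.2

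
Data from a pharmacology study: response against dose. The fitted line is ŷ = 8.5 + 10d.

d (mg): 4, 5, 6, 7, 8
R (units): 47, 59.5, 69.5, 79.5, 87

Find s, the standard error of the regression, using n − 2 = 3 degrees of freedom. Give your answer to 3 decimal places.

s = 1.581

d=4: ŷ = 8.5 + 10·4 = 48.5; e = 47 − 48.5 = -1.5
d=5: ŷ = 8.5 + 10·5 = 58.5; e = 59.5 − 58.5 = 1
d=6: ŷ = 8.5 + 10·6 = 68.5; e = 69.5 − 68.5 = 1
d=7: ŷ = 8.5 + 10·7 = 78.5; e = 79.5 − 78.5 = 1
d=8: ŷ = 8.5 + 10·8 = 88.5; e = 87 − 88.5 = -1.5
SSE = 2.25 + 1 + 1 + 1 + 2.25 = 7.5
s = √(7.5/3) = √2.5 ≈ 1.581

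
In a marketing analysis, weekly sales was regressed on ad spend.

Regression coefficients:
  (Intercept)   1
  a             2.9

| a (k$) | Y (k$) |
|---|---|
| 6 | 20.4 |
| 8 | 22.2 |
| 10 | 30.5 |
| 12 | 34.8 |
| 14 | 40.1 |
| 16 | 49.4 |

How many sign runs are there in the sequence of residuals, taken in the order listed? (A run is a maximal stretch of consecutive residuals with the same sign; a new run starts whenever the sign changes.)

5 runs

a=6: ŷ = 1 + 2.9·6 = 18.4; r = 20.4 − 18.4 = 2
a=8: ŷ = 1 + 2.9·8 = 24.2; r = 22.2 − 24.2 = -2
a=10: ŷ = 1 + 2.9·10 = 30; r = 30.5 − 30 = 0.5
a=12: ŷ = 1 + 2.9·12 = 35.8; r = 34.8 − 35.8 = -1
a=14: ŷ = 1 + 2.9·14 = 41.6; r = 40.1 − 41.6 = -1.5
a=16: ŷ = 1 + 2.9·16 = 47.4; r = 49.4 − 47.4 = 2
Signs: + − + − − +
Runs: +×1, −×1, +×1, −×2, +×1 → 5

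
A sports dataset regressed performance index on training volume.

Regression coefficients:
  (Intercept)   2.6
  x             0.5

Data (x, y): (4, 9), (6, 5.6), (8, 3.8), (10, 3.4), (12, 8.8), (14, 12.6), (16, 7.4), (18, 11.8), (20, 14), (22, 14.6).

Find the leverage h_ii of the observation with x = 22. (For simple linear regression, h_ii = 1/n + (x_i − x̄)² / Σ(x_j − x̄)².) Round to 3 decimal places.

h = 0.345

x̄ = (4 + 6 + 8 + 10 + 12 + 14 + 16 + 18 + 20 + 22)/10 = 13
Σ(x − x̄)² = 81 + 49 + 25 + 9 + 1 + 1 + 9 + 25 + 49 + 81 = 330
h = 1/10 + (9)²/330 = 0.1 + 0.245455 = 0.345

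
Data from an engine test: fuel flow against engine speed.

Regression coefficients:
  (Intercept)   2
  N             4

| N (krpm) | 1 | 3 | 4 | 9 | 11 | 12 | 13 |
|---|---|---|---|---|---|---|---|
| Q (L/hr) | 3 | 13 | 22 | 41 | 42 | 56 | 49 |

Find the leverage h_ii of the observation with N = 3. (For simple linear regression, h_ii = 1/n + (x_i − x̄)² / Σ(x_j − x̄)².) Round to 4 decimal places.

N̄ = (1 + 3 + 4 + 9 + 11 + 12 + 13)/7 = 7.57143
Σ(N − N̄)² = 43.1837 + 20.898 + 12.7551 + 2.04082 + 11.7551 + 19.6122 + 29.4694 = 139.714
h = 1/7 + (-4.57143)²/139.714 = 0.142857 + 0.149576 = 0.2924

h = 0.2924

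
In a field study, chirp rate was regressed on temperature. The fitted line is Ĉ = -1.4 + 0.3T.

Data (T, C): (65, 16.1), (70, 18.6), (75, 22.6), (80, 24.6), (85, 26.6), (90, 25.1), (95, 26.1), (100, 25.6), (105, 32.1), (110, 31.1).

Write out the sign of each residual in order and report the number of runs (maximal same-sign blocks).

5 runs

T=65: Ĉ = -1.4 + 0.3·65 = 18.1; r = 16.1 − 18.1 = -2
T=70: Ĉ = -1.4 + 0.3·70 = 19.6; r = 18.6 − 19.6 = -1
T=75: Ĉ = -1.4 + 0.3·75 = 21.1; r = 22.6 − 21.1 = 1.5
T=80: Ĉ = -1.4 + 0.3·80 = 22.6; r = 24.6 − 22.6 = 2
T=85: Ĉ = -1.4 + 0.3·85 = 24.1; r = 26.6 − 24.1 = 2.5
T=90: Ĉ = -1.4 + 0.3·90 = 25.6; r = 25.1 − 25.6 = -0.5
T=95: Ĉ = -1.4 + 0.3·95 = 27.1; r = 26.1 − 27.1 = -1
T=100: Ĉ = -1.4 + 0.3·100 = 28.6; r = 25.6 − 28.6 = -3
T=105: Ĉ = -1.4 + 0.3·105 = 30.1; r = 32.1 − 30.1 = 2
T=110: Ĉ = -1.4 + 0.3·110 = 31.6; r = 31.1 − 31.6 = -0.5
Signs: − − + + + − − − + −
Runs: −×2, +×3, −×3, +×1, −×1 → 5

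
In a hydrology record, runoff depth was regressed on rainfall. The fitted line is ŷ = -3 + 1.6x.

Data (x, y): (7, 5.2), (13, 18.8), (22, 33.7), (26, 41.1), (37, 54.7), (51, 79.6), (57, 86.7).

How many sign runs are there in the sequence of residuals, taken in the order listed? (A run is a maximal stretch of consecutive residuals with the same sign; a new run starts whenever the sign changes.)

x=7: ŷ = -3 + 1.6·7 = 8.2; r = 5.2 − 8.2 = -3
x=13: ŷ = -3 + 1.6·13 = 17.8; r = 18.8 − 17.8 = 1
x=22: ŷ = -3 + 1.6·22 = 32.2; r = 33.7 − 32.2 = 1.5
x=26: ŷ = -3 + 1.6·26 = 38.6; r = 41.1 − 38.6 = 2.5
x=37: ŷ = -3 + 1.6·37 = 56.2; r = 54.7 − 56.2 = -1.5
x=51: ŷ = -3 + 1.6·51 = 78.6; r = 79.6 − 78.6 = 1
x=57: ŷ = -3 + 1.6·57 = 88.2; r = 86.7 − 88.2 = -1.5
Signs: − + + + − + −
Runs: −×1, +×3, −×1, +×1, −×1 → 5

5 runs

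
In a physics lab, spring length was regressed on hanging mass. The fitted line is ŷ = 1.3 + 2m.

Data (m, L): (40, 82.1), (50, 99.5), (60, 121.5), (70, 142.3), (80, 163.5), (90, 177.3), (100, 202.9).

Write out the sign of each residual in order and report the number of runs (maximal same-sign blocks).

m=40: ŷ = 1.3 + 2·40 = 81.3; e = 82.1 − 81.3 = 0.8
m=50: ŷ = 1.3 + 2·50 = 101.3; e = 99.5 − 101.3 = -1.8
m=60: ŷ = 1.3 + 2·60 = 121.3; e = 121.5 − 121.3 = 0.2
m=70: ŷ = 1.3 + 2·70 = 141.3; e = 142.3 − 141.3 = 1
m=80: ŷ = 1.3 + 2·80 = 161.3; e = 163.5 − 161.3 = 2.2
m=90: ŷ = 1.3 + 2·90 = 181.3; e = 177.3 − 181.3 = -4
m=100: ŷ = 1.3 + 2·100 = 201.3; e = 202.9 − 201.3 = 1.6
Signs: + − + + + − +
Runs: +×1, −×1, +×3, −×1, +×1 → 5

5 runs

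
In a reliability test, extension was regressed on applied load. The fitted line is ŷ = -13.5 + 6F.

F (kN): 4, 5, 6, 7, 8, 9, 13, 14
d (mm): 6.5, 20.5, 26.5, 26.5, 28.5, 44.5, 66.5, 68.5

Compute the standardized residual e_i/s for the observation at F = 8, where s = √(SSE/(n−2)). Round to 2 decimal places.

F=4: ŷ = -13.5 + 6·4 = 10.5; e = 6.5 − 10.5 = -4
F=5: ŷ = -13.5 + 6·5 = 16.5; e = 20.5 − 16.5 = 4
F=6: ŷ = -13.5 + 6·6 = 22.5; e = 26.5 − 22.5 = 4
F=7: ŷ = -13.5 + 6·7 = 28.5; e = 26.5 − 28.5 = -2
F=8: ŷ = -13.5 + 6·8 = 34.5; e = 28.5 − 34.5 = -6
F=9: ŷ = -13.5 + 6·9 = 40.5; e = 44.5 − 40.5 = 4
F=13: ŷ = -13.5 + 6·13 = 64.5; e = 66.5 − 64.5 = 2
F=14: ŷ = -13.5 + 6·14 = 70.5; e = 68.5 − 70.5 = -2
SSE = 16 + 16 + 16 + 4 + 36 + 16 + 4 + 4 = 112
s = √(112/6) = 4.32049
e/s = -6 / 4.32049 = -1.39

-1.39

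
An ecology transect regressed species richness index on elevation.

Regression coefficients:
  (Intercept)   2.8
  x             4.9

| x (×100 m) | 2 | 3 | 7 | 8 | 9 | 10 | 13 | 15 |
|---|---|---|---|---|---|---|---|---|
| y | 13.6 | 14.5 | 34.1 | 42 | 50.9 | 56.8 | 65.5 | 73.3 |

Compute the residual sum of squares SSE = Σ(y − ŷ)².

SSE = 70

x=2: ŷ = 2.8 + 4.9·2 = 12.6; r = 13.6 − 12.6 = 1
x=3: ŷ = 2.8 + 4.9·3 = 17.5; r = 14.5 − 17.5 = -3
x=7: ŷ = 2.8 + 4.9·7 = 37.1; r = 34.1 − 37.1 = -3
x=8: ŷ = 2.8 + 4.9·8 = 42; r = 42 − 42 = 0
x=9: ŷ = 2.8 + 4.9·9 = 46.9; r = 50.9 − 46.9 = 4
x=10: ŷ = 2.8 + 4.9·10 = 51.8; r = 56.8 − 51.8 = 5
x=13: ŷ = 2.8 + 4.9·13 = 66.5; r = 65.5 − 66.5 = -1
x=15: ŷ = 2.8 + 4.9·15 = 76.3; r = 73.3 − 76.3 = -3
SSE = 1 + 9 + 9 + 0 + 16 + 25 + 1 + 9 = 70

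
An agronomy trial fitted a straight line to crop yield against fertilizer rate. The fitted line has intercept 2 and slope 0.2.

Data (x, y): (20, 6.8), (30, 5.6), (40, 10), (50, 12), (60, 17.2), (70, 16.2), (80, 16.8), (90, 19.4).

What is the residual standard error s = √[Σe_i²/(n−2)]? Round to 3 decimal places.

s = 1.755

x=20: ŷ = 2 + 0.2·20 = 6; e = 6.8 − 6 = 0.8
x=30: ŷ = 2 + 0.2·30 = 8; e = 5.6 − 8 = -2.4
x=40: ŷ = 2 + 0.2·40 = 10; e = 10 − 10 = 0
x=50: ŷ = 2 + 0.2·50 = 12; e = 12 − 12 = 0
x=60: ŷ = 2 + 0.2·60 = 14; e = 17.2 − 14 = 3.2
x=70: ŷ = 2 + 0.2·70 = 16; e = 16.2 − 16 = 0.2
x=80: ŷ = 2 + 0.2·80 = 18; e = 16.8 − 18 = -1.2
x=90: ŷ = 2 + 0.2·90 = 20; e = 19.4 − 20 = -0.6
SSE = 0.64 + 5.76 + 0 + 0 + 10.24 + 0.04 + 1.44 + 0.36 = 18.48
s = √(18.48/6) = √3.08 ≈ 1.755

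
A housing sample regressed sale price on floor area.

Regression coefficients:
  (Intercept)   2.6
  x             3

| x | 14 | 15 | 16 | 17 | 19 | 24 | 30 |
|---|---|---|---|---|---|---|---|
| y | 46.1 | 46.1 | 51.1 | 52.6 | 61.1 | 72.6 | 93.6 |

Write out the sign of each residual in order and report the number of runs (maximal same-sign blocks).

7 runs

x=14: ŷ = 2.6 + 3·14 = 44.6; r = 46.1 − 44.6 = 1.5
x=15: ŷ = 2.6 + 3·15 = 47.6; r = 46.1 − 47.6 = -1.5
x=16: ŷ = 2.6 + 3·16 = 50.6; r = 51.1 − 50.6 = 0.5
x=17: ŷ = 2.6 + 3·17 = 53.6; r = 52.6 − 53.6 = -1
x=19: ŷ = 2.6 + 3·19 = 59.6; r = 61.1 − 59.6 = 1.5
x=24: ŷ = 2.6 + 3·24 = 74.6; r = 72.6 − 74.6 = -2
x=30: ŷ = 2.6 + 3·30 = 92.6; r = 93.6 − 92.6 = 1
Signs: + − + − + − +
Runs: +×1, −×1, +×1, −×1, +×1, −×1, +×1 → 7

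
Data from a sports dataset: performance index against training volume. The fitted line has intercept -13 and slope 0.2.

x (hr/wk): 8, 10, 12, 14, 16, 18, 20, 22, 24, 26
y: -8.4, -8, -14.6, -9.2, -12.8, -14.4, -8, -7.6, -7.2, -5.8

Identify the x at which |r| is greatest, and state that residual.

x=8: ŷ = -13 + 0.2·8 = -11.4; r = -8.4 − (-11.4) = 3
x=10: ŷ = -13 + 0.2·10 = -11; r = -8 − (-11) = 3
x=12: ŷ = -13 + 0.2·12 = -10.6; r = -14.6 − (-10.6) = -4
x=14: ŷ = -13 + 0.2·14 = -10.2; r = -9.2 − (-10.2) = 1
x=16: ŷ = -13 + 0.2·16 = -9.8; r = -12.8 − (-9.8) = -3
x=18: ŷ = -13 + 0.2·18 = -9.4; r = -14.4 − (-9.4) = -5
x=20: ŷ = -13 + 0.2·20 = -9; r = -8 − (-9) = 1
x=22: ŷ = -13 + 0.2·22 = -8.6; r = -7.6 − (-8.6) = 1
x=24: ŷ = -13 + 0.2·24 = -8.2; r = -7.2 − (-8.2) = 1
x=26: ŷ = -13 + 0.2·26 = -7.8; r = -5.8 − (-7.8) = 2
Largest |r| is 5 at x = 18, residual -5.

x = 18, r = -5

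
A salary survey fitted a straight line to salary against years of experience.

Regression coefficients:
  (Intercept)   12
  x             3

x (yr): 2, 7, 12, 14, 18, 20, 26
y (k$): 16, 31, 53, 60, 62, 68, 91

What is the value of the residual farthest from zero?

x=2: ŷ = 12 + 3·2 = 18; e = 16 − 18 = -2
x=7: ŷ = 12 + 3·7 = 33; e = 31 − 33 = -2
x=12: ŷ = 12 + 3·12 = 48; e = 53 − 48 = 5
x=14: ŷ = 12 + 3·14 = 54; e = 60 − 54 = 6
x=18: ŷ = 12 + 3·18 = 66; e = 62 − 66 = -4
x=20: ŷ = 12 + 3·20 = 72; e = 68 − 72 = -4
x=26: ŷ = 12 + 3·26 = 90; e = 91 − 90 = 1
Largest |e| is 6 at x = 14, residual 6.

e = 6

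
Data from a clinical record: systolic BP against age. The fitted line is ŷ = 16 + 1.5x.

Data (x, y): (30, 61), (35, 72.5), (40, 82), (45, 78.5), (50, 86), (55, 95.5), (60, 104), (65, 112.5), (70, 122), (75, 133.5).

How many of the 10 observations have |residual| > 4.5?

x=30: ŷ = 16 + 1.5·30 = 61; e = 61 − 61 = 0
x=35: ŷ = 16 + 1.5·35 = 68.5; e = 72.5 − 68.5 = 4
x=40: ŷ = 16 + 1.5·40 = 76; e = 82 − 76 = 6
x=45: ŷ = 16 + 1.5·45 = 83.5; e = 78.5 − 83.5 = -5
x=50: ŷ = 16 + 1.5·50 = 91; e = 86 − 91 = -5
x=55: ŷ = 16 + 1.5·55 = 98.5; e = 95.5 − 98.5 = -3
x=60: ŷ = 16 + 1.5·60 = 106; e = 104 − 106 = -2
x=65: ŷ = 16 + 1.5·65 = 113.5; e = 112.5 − 113.5 = -1
x=70: ŷ = 16 + 1.5·70 = 121; e = 122 − 121 = 1
x=75: ŷ = 16 + 1.5·75 = 128.5; e = 133.5 − 128.5 = 5
|e| > 4.5: x=40 (|e|=6), x=45 (|e|=5), x=50 (|e|=5), x=75 (|e|=5) → 4

4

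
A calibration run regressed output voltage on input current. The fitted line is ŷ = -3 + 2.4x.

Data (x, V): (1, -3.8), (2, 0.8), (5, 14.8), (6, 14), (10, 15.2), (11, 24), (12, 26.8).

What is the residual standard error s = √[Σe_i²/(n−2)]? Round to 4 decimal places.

s = 4.1627

x=1: ŷ = -3 + 2.4·1 = -0.6; e = -3.8 − (-0.6) = -3.2
x=2: ŷ = -3 + 2.4·2 = 1.8; e = 0.8 − 1.8 = -1
x=5: ŷ = -3 + 2.4·5 = 9; e = 14.8 − 9 = 5.8
x=6: ŷ = -3 + 2.4·6 = 11.4; e = 14 − 11.4 = 2.6
x=10: ŷ = -3 + 2.4·10 = 21; e = 15.2 − 21 = -5.8
x=11: ŷ = -3 + 2.4·11 = 23.4; e = 24 − 23.4 = 0.6
x=12: ŷ = -3 + 2.4·12 = 25.8; e = 26.8 − 25.8 = 1
SSE = 10.24 + 1 + 33.64 + 6.76 + 33.64 + 0.36 + 1 = 86.64
s = √(86.64/5) = √17.328 ≈ 4.1627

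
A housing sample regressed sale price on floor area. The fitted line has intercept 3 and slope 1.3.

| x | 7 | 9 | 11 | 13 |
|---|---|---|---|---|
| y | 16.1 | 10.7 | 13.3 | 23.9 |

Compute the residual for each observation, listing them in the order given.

4, -4, -4, 4

x=7: ŷ = 3 + 1.3·7 = 12.1; r = 16.1 − 12.1 = 4
x=9: ŷ = 3 + 1.3·9 = 14.7; r = 10.7 − 14.7 = -4
x=11: ŷ = 3 + 1.3·11 = 17.3; r = 13.3 − 17.3 = -4
x=13: ŷ = 3 + 1.3·13 = 19.9; r = 23.9 − 19.9 = 4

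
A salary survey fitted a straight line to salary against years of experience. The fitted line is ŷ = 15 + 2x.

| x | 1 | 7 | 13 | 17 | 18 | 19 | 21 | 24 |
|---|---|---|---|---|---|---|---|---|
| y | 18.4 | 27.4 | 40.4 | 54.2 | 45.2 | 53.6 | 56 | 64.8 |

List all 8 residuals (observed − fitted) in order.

1.4, -1.6, -0.6, 5.2, -5.8, 0.6, -1, 1.8

x=1: ŷ = 15 + 2·1 = 17; r = 18.4 − 17 = 1.4
x=7: ŷ = 15 + 2·7 = 29; r = 27.4 − 29 = -1.6
x=13: ŷ = 15 + 2·13 = 41; r = 40.4 − 41 = -0.6
x=17: ŷ = 15 + 2·17 = 49; r = 54.2 − 49 = 5.2
x=18: ŷ = 15 + 2·18 = 51; r = 45.2 − 51 = -5.8
x=19: ŷ = 15 + 2·19 = 53; r = 53.6 − 53 = 0.6
x=21: ŷ = 15 + 2·21 = 57; r = 56 − 57 = -1
x=24: ŷ = 15 + 2·24 = 63; r = 64.8 − 63 = 1.8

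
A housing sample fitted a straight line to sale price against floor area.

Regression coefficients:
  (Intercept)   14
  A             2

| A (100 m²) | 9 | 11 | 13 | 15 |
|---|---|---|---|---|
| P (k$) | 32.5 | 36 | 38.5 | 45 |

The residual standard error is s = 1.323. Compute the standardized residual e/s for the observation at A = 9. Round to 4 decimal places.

ŷ = 14 + 2·9 = 32
e = 32.5 − 32 = 0.5
e/s = 0.5 / 1.323 = 0.3779

0.3779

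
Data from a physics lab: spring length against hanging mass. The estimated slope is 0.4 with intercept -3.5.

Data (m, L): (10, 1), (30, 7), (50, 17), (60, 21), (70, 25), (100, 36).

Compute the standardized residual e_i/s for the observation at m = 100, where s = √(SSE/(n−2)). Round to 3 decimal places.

-0.535

m=10: L̂ = -3.5 + 0.4·10 = 0.5; e = 1 − 0.5 = 0.5
m=30: L̂ = -3.5 + 0.4·30 = 8.5; e = 7 − 8.5 = -1.5
m=50: L̂ = -3.5 + 0.4·50 = 16.5; e = 17 − 16.5 = 0.5
m=60: L̂ = -3.5 + 0.4·60 = 20.5; e = 21 − 20.5 = 0.5
m=70: L̂ = -3.5 + 0.4·70 = 24.5; e = 25 − 24.5 = 0.5
m=100: L̂ = -3.5 + 0.4·100 = 36.5; e = 36 − 36.5 = -0.5
SSE = 0.25 + 2.25 + 0.25 + 0.25 + 0.25 + 0.25 = 3.5
s = √(3.5/4) = 0.935414
e/s = -0.5 / 0.935414 = -0.535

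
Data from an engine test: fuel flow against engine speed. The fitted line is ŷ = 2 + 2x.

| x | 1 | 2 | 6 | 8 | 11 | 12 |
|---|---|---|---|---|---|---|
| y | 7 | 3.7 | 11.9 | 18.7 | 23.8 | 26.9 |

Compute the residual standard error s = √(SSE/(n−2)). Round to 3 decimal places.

x=1: ŷ = 2 + 2·1 = 4; r = 7 − 4 = 3
x=2: ŷ = 2 + 2·2 = 6; r = 3.7 − 6 = -2.3
x=6: ŷ = 2 + 2·6 = 14; r = 11.9 − 14 = -2.1
x=8: ŷ = 2 + 2·8 = 18; r = 18.7 − 18 = 0.7
x=11: ŷ = 2 + 2·11 = 24; r = 23.8 − 24 = -0.2
x=12: ŷ = 2 + 2·12 = 26; r = 26.9 − 26 = 0.9
SSE = 9 + 5.29 + 4.41 + 0.49 + 0.04 + 0.81 = 20.04
s = √(20.04/4) = √5.01 ≈ 2.238

s = 2.238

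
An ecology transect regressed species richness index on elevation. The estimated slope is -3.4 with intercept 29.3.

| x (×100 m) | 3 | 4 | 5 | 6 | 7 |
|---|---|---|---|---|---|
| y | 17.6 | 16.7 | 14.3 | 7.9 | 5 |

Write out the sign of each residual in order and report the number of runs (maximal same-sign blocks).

x=3: ŷ = 29.3 − 3.4·3 = 19.1; e = 17.6 − 19.1 = -1.5
x=4: ŷ = 29.3 − 3.4·4 = 15.7; e = 16.7 − 15.7 = 1
x=5: ŷ = 29.3 − 3.4·5 = 12.3; e = 14.3 − 12.3 = 2
x=6: ŷ = 29.3 − 3.4·6 = 8.9; e = 7.9 − 8.9 = -1
x=7: ŷ = 29.3 − 3.4·7 = 5.5; e = 5 − 5.5 = -0.5
Signs: − + + − −
Runs: −×1, +×2, −×2 → 3

3 runs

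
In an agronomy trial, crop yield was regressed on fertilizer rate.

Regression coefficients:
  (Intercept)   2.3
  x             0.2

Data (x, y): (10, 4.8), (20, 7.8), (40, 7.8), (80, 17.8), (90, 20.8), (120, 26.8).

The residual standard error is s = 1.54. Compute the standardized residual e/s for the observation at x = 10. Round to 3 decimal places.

0.325

ŷ = 2.3 + 0.2·10 = 4.3
e = 4.8 − 4.3 = 0.5
e/s = 0.5 / 1.54 = 0.325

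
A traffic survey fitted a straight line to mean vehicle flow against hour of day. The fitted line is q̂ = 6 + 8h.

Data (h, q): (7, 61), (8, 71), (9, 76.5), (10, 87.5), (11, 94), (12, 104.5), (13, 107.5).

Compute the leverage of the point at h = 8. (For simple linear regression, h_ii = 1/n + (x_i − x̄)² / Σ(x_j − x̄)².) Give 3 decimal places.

h̄ = (7 + 8 + 9 + 10 + 11 + 12 + 13)/7 = 10
Σ(h − h̄)² = 9 + 4 + 1 + 0 + 1 + 4 + 9 = 28
h = 1/7 + (-2)²/28 = 0.142857 + 0.142857 = 0.286

h = 0.286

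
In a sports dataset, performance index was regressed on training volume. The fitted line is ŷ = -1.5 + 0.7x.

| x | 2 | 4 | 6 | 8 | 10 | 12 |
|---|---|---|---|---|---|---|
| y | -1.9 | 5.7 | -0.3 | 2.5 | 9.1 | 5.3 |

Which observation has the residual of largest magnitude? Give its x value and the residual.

x = 4, e = 4.4

x=2: ŷ = -1.5 + 0.7·2 = -0.1; e = -1.9 − (-0.1) = -1.8
x=4: ŷ = -1.5 + 0.7·4 = 1.3; e = 5.7 − 1.3 = 4.4
x=6: ŷ = -1.5 + 0.7·6 = 2.7; e = -0.3 − 2.7 = -3
x=8: ŷ = -1.5 + 0.7·8 = 4.1; e = 2.5 − 4.1 = -1.6
x=10: ŷ = -1.5 + 0.7·10 = 5.5; e = 9.1 − 5.5 = 3.6
x=12: ŷ = -1.5 + 0.7·12 = 6.9; e = 5.3 − 6.9 = -1.6
Largest |e| is 4.4 at x = 4, residual 4.4.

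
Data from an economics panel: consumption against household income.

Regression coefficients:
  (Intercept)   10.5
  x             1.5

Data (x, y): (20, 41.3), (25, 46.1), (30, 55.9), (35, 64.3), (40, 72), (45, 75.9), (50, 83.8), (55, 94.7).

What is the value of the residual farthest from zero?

e = -2.1

x=20: ŷ = 10.5 + 1.5·20 = 40.5; e = 41.3 − 40.5 = 0.8
x=25: ŷ = 10.5 + 1.5·25 = 48; e = 46.1 − 48 = -1.9
x=30: ŷ = 10.5 + 1.5·30 = 55.5; e = 55.9 − 55.5 = 0.4
x=35: ŷ = 10.5 + 1.5·35 = 63; e = 64.3 − 63 = 1.3
x=40: ŷ = 10.5 + 1.5·40 = 70.5; e = 72 − 70.5 = 1.5
x=45: ŷ = 10.5 + 1.5·45 = 78; e = 75.9 − 78 = -2.1
x=50: ŷ = 10.5 + 1.5·50 = 85.5; e = 83.8 − 85.5 = -1.7
x=55: ŷ = 10.5 + 1.5·55 = 93; e = 94.7 − 93 = 1.7
Largest |e| is 2.1 at x = 45, residual -2.1.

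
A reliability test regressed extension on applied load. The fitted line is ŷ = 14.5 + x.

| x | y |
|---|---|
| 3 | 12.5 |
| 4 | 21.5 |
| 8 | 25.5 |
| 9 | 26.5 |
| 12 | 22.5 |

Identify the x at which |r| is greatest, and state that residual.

x=3: ŷ = 14.5 + 3 = 17.5; r = 12.5 − 17.5 = -5
x=4: ŷ = 14.5 + 4 = 18.5; r = 21.5 − 18.5 = 3
x=8: ŷ = 14.5 + 8 = 22.5; r = 25.5 − 22.5 = 3
x=9: ŷ = 14.5 + 9 = 23.5; r = 26.5 − 23.5 = 3
x=12: ŷ = 14.5 + 12 = 26.5; r = 22.5 − 26.5 = -4
Largest |r| is 5 at x = 3, residual -5.

x = 3, r = -5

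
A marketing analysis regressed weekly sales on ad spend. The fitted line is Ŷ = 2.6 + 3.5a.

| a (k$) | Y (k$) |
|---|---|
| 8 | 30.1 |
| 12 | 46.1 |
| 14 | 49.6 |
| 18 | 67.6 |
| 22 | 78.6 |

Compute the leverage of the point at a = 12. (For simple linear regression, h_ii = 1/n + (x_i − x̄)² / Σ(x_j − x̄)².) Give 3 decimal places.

h = 0.267

ā = (8 + 12 + 14 + 18 + 22)/5 = 14.8
Σ(a − ā)² = 46.24 + 7.84 + 0.64 + 10.24 + 51.84 = 116.8
h = 1/5 + (-2.8)²/116.8 = 0.2 + 0.0671233 = 0.267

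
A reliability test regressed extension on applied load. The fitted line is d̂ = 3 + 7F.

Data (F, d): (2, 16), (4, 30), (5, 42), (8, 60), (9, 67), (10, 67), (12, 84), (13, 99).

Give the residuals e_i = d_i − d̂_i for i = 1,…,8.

-1, -1, 4, 1, 1, -6, -3, 5

F=2: d̂ = 3 + 7·2 = 17; e = 16 − 17 = -1
F=4: d̂ = 3 + 7·4 = 31; e = 30 − 31 = -1
F=5: d̂ = 3 + 7·5 = 38; e = 42 − 38 = 4
F=8: d̂ = 3 + 7·8 = 59; e = 60 − 59 = 1
F=9: d̂ = 3 + 7·9 = 66; e = 67 − 66 = 1
F=10: d̂ = 3 + 7·10 = 73; e = 67 − 73 = -6
F=12: d̂ = 3 + 7·12 = 87; e = 84 − 87 = -3
F=13: d̂ = 3 + 7·13 = 94; e = 99 − 94 = 5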